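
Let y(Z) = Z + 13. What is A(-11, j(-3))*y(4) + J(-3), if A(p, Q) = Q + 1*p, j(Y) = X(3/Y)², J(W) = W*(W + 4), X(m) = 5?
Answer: 235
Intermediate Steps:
y(Z) = 13 + Z
J(W) = W*(4 + W)
j(Y) = 25 (j(Y) = 5² = 25)
A(p, Q) = Q + p
A(-11, j(-3))*y(4) + J(-3) = (25 - 11)*(13 + 4) - 3*(4 - 3) = 14*17 - 3*1 = 238 - 3 = 235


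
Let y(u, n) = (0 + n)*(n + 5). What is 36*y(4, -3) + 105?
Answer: -111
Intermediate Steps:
y(u, n) = n*(5 + n)
36*y(4, -3) + 105 = 36*(-3*(5 - 3)) + 105 = 36*(-3*2) + 105 = 36*(-6) + 105 = -216 + 105 = -111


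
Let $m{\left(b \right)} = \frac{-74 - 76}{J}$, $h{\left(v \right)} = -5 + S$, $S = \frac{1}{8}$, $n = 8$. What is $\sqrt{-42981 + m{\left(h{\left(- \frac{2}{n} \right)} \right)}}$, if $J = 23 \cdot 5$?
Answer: $\frac{i \sqrt{22737639}}{23} \approx 207.32 i$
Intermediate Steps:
$S = \frac{1}{8} \approx 0.125$
$J = 115$
$h{\left(v \right)} = - \frac{39}{8}$ ($h{\left(v \right)} = -5 + \frac{1}{8} = - \frac{39}{8}$)
$m{\left(b \right)} = - \frac{30}{23}$ ($m{\left(b \right)} = \frac{-74 - 76}{115} = \left(-74 - 76\right) \frac{1}{115} = \left(-150\right) \frac{1}{115} = - \frac{30}{23}$)
$\sqrt{-42981 + m{\left(h{\left(- \frac{2}{n} \right)} \right)}} = \sqrt{-42981 - \frac{30}{23}} = \sqrt{- \frac{988593}{23}} = \frac{i \sqrt{22737639}}{23}$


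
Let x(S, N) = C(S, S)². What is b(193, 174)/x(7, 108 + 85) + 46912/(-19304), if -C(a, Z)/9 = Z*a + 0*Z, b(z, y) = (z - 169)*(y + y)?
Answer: -124475912/52142517 ≈ -2.3872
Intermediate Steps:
b(z, y) = 2*y*(-169 + z) (b(z, y) = (-169 + z)*(2*y) = 2*y*(-169 + z))
C(a, Z) = -9*Z*a (C(a, Z) = -9*(Z*a + 0*Z) = -9*(Z*a + 0) = -9*Z*a)
x(S, N) = 81*S⁴ (x(S, N) = (-9*S*S)² = (-9*S²)² = 81*S⁴)
b(193, 174)/x(7, 108 + 85) + 46912/(-19304) = (2*174*(-169 + 193))/((81*7⁴)) + 46912/(-19304) = (2*174*24)/((81*2401)) + 46912*(-1/19304) = 8352/194481 - 5864/2413 = 8352*(1/194481) - 5864/2413 = 928/21609 - 5864/2413 = -124475912/52142517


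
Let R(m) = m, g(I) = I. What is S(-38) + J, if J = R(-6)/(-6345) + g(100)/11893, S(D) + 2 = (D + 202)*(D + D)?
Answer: -313565726584/25153695 ≈ -12466.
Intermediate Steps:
S(D) = -2 + 2*D*(202 + D) (S(D) = -2 + (D + 202)*(D + D) = -2 + (202 + D)*(2*D) = -2 + 2*D*(202 + D))
J = 235286/25153695 (J = -6/(-6345) + 100/11893 = -6*(-1/6345) + 100*(1/11893) = 2/2115 + 100/11893 = 235286/25153695 ≈ 0.0093539)
S(-38) + J = (-2 + 2*(-38)**2 + 404*(-38)) + 235286/25153695 = (-2 + 2*1444 - 15352) + 235286/25153695 = (-2 + 2888 - 15352) + 235286/25153695 = -12466 + 235286/25153695 = -313565726584/25153695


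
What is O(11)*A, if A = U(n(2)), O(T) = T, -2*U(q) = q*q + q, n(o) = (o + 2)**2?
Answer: -1496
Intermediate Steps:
n(o) = (2 + o)**2
U(q) = -q/2 - q**2/2 (U(q) = -(q*q + q)/2 = -(q**2 + q)/2 = -(q + q**2)/2 = -q/2 - q**2/2)
A = -136 (A = -(2 + 2)**2*(1 + (2 + 2)**2)/2 = -1/2*4**2*(1 + 4**2) = -1/2*16*(1 + 16) = -1/2*16*17 = -136)
O(11)*A = 11*(-136) = -1496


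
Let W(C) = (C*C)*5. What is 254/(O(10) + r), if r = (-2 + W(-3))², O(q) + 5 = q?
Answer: 127/927 ≈ 0.13700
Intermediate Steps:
O(q) = -5 + q
W(C) = 5*C² (W(C) = C²*5 = 5*C²)
r = 1849 (r = (-2 + 5*(-3)²)² = (-2 + 5*9)² = (-2 + 45)² = 43² = 1849)
254/(O(10) + r) = 254/((-5 + 10) + 1849) = 254/(5 + 1849) = 254/1854 = 254*(1/1854) = 127/927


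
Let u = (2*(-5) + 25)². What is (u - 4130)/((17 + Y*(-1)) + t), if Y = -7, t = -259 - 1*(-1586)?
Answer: -3905/1351 ≈ -2.8904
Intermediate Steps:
t = 1327 (t = -259 + 1586 = 1327)
u = 225 (u = (-10 + 25)² = 15² = 225)
(u - 4130)/((17 + Y*(-1)) + t) = (225 - 4130)/((17 - 7*(-1)) + 1327) = -3905/((17 + 7) + 1327) = -3905/(24 + 1327) = -3905/1351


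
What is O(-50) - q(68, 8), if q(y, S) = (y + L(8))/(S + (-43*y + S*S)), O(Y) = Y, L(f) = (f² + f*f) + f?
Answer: -35599/713 ≈ -49.928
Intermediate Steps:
L(f) = f + 2*f² (L(f) = (f² + f²) + f = 2*f² + f = f + 2*f²)
q(y, S) = (136 + y)/(S + S² - 43*y) (q(y, S) = (y + 8*(1 + 2*8))/(S + (-43*y + S*S)) = (y + 8*(1 + 16))/(S + (-43*y + S²)) = (y + 8*17)/(S + (S² - 43*y)) = (y + 136)/(S + S² - 43*y) = (136 + y)/(S + S² - 43*y))
O(-50) - q(68, 8) = -50 - (136 + 68)/(8 + 8² - 43*68) = -50 - 204/(8 + 64 - 2924) = -50 - 204/(-2852) = -50 - (-1)*204/2852 = -50 - 1*(-51/713) = -50 + 51/713 = -35599/713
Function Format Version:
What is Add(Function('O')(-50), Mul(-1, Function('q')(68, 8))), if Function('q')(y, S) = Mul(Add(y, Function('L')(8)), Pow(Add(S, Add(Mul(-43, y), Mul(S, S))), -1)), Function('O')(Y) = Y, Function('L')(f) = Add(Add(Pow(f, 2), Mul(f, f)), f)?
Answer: Rational(-35599, 713) ≈ -49.928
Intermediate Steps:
Function('L')(f) = Add(f, Mul(2, Pow(f, 2))) (Function('L')(f) = Add(Add(Pow(f, 2), Pow(f, 2)), f) = Add(Mul(2, Pow(f, 2)), f) = Add(f, Mul(2, Pow(f, 2))))
Function('q')(y, S) = Mul(Pow(Add(S, Pow(S, 2), Mul(-43, y)), -1), Add(136, y)) (Function('q')(y, S) = Mul(Add(y, Mul(8, Add(1, Mul(2, 8)))), Pow(Add(S, Add(Mul(-43, y), Mul(S, S))), -1)) = Mul(Add(y, Mul(8, Add(1, 16))), Pow(Add(S, Add(Mul(-43, y), Pow(S, 2))), -1)) = Mul(Add(y, Mul(8, 17)), Pow(Add(S, Add(Pow(S, 2), Mul(-43, y))), -1)) = Mul(Add(y, 136), Pow(Add(S, Pow(S, 2), Mul(-43, y)), -1)) = Mul(Add(136, y), Pow(Add(S, Pow(S, 2), Mul(-43, y)), -1)) = Mul(Pow(Add(S, Pow(S, 2), Mul(-43, y)), -1), Add(136, y)))
Add(Function('O')(-50), Mul(-1, Function('q')(68, 8))) = Add(-50, Mul(-1, Mul(Pow(Add(8, Pow(8, 2), Mul(-43, 68)), -1), Add(136, 68)))) = Add(-50, Mul(-1, Mul(Pow(Add(8, 64, -2924), -1), 204))) = Add(-50, Mul(-1, Mul(Pow(-2852, -1), 204))) = Add(-50, Mul(-1, Mul(Rational(-1, 2852), 204))) = Add(-50, Mul(-1, Rational(-51, 713))) = Add(-50, Rational(51, 713)) = Rational(-35599, 713)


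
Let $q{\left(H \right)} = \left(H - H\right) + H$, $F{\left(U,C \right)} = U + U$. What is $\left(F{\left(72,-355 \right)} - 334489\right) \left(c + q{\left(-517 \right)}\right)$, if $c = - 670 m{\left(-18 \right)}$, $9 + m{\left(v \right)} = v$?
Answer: $-5875444685$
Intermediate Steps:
$m{\left(v \right)} = -9 + v$
$c = 18090$ ($c = - 670 \left(-9 - 18\right) = \left(-670\right) \left(-27\right) = 18090$)
$F{\left(U,C \right)} = 2 U$
$q{\left(H \right)} = H$ ($q{\left(H \right)} = 0 + H = H$)
$\left(F{\left(72,-355 \right)} - 334489\right) \left(c + q{\left(-517 \right)}\right) = \left(2 \cdot 72 - 334489\right) \left(18090 - 517\right) = \left(144 - 334489\right) 17573 = \left(-334345\right) 17573 = -5875444685$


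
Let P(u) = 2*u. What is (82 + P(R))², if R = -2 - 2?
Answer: 5476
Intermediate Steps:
R = -4
(82 + P(R))² = (82 + 2*(-4))² = (82 - 8)² = 74² = 5476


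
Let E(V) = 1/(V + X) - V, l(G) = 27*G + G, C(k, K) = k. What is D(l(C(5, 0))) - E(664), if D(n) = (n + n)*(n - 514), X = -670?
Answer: -624335/6 ≈ -1.0406e+5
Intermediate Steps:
l(G) = 28*G
D(n) = 2*n*(-514 + n) (D(n) = (2*n)*(-514 + n) = 2*n*(-514 + n))
E(V) = 1/(-670 + V) - V (E(V) = 1/(V - 670) - V = 1/(-670 + V) - V)
D(l(C(5, 0))) - E(664) = 2*(28*5)*(-514 + 28*5) - (1 - 1*664² + 670*664)/(-670 + 664) = 2*140*(-514 + 140) - (1 - 1*440896 + 444880)/(-6) = 2*140*(-374) - (-1)*(1 - 440896 + 444880)/6 = -104720 - (-1)*3985/6 = -104720 - 1*(-3985/6) = -104720 + 3985/6 = -624335/6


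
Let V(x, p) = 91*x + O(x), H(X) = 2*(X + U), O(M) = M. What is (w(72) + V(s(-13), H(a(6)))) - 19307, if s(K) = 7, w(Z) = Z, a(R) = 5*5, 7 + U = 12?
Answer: -18591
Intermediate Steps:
U = 5 (U = -7 + 12 = 5)
a(R) = 25
H(X) = 10 + 2*X (H(X) = 2*(X + 5) = 2*(5 + X) = 10 + 2*X)
V(x, p) = 92*x (V(x, p) = 91*x + x = 92*x)
(w(72) + V(s(-13), H(a(6)))) - 19307 = (72 + 92*7) - 19307 = (72 + 644) - 19307 = 716 - 19307 = -18591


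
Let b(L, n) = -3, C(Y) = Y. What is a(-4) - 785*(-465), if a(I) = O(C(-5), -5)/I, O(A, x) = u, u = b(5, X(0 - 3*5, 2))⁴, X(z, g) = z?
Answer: 1460019/4 ≈ 3.6501e+5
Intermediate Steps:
u = 81 (u = (-3)⁴ = 81)
O(A, x) = 81
a(I) = 81/I
a(-4) - 785*(-465) = 81/(-4) - 785*(-465) = 81*(-¼) + 365025 = -81/4 + 365025 = 1460019/4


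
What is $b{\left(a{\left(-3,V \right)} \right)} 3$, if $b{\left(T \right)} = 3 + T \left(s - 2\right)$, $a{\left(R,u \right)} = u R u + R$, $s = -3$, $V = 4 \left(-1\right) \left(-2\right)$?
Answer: $2934$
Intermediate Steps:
$V = 8$ ($V = \left(-4\right) \left(-2\right) = 8$)
$a{\left(R,u \right)} = R + R u^{2}$ ($a{\left(R,u \right)} = R u u + R = R u^{2} + R = R + R u^{2}$)
$b{\left(T \right)} = 3 - 5 T$ ($b{\left(T \right)} = 3 + T \left(-3 - 2\right) = 3 + T \left(-5\right) = 3 - 5 T$)
$b{\left(a{\left(-3,V \right)} \right)} 3 = \left(3 - 5 \left(- 3 \left(1 + 8^{2}\right)\right)\right) 3 = \left(3 - 5 \left(- 3 \left(1 + 64\right)\right)\right) 3 = \left(3 - 5 \left(\left(-3\right) 65\right)\right) 3 = \left(3 - -975\right) 3 = \left(3 + 975\right) 3 = 978 \cdot 3 = 2934$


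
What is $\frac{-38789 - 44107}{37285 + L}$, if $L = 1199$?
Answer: $- \frac{6908}{3207} \approx -2.154$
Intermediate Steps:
$\frac{-38789 - 44107}{37285 + L} = \frac{-38789 - 44107}{37285 + 1199} = - \frac{82896}{38484} = \left(-82896\right) \frac{1}{38484} = - \frac{6908}{3207}$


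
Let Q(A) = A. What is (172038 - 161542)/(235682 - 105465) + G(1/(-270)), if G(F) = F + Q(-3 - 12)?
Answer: -524675147/35158590 ≈ -14.923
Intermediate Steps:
G(F) = -15 + F (G(F) = F + (-3 - 12) = F - 15 = -15 + F)
(172038 - 161542)/(235682 - 105465) + G(1/(-270)) = (172038 - 161542)/(235682 - 105465) + (-15 + 1/(-270)) = 10496/130217 + (-15 - 1/270) = 10496*(1/130217) - 4051/270 = 10496/130217 - 4051/270 = -524675147/35158590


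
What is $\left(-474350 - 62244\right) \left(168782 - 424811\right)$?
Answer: $137383625226$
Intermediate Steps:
$\left(-474350 - 62244\right) \left(168782 - 424811\right) = \left(-536594\right) \left(-256029\right) = 137383625226$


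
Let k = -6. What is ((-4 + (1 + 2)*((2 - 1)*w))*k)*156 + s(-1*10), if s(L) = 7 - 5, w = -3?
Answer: 12170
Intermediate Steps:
s(L) = 2
((-4 + (1 + 2)*((2 - 1)*w))*k)*156 + s(-1*10) = ((-4 + (1 + 2)*((2 - 1)*(-3)))*(-6))*156 + 2 = ((-4 + 3*(1*(-3)))*(-6))*156 + 2 = ((-4 + 3*(-3))*(-6))*156 + 2 = ((-4 - 9)*(-6))*156 + 2 = -13*(-6)*156 + 2 = 78*156 + 2 = 12168 + 2 = 12170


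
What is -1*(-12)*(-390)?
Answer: -4680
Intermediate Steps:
-1*(-12)*(-390) = 12*(-390) = -4680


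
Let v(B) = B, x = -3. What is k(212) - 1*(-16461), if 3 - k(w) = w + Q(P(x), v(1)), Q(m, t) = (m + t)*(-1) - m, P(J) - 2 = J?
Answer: 16251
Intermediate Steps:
P(J) = 2 + J
Q(m, t) = -t - 2*m (Q(m, t) = (-m - t) - m = -t - 2*m)
k(w) = 2 - w (k(w) = 3 - (w + (-1*1 - 2*(2 - 3))) = 3 - (w + (-1 - 2*(-1))) = 3 - (w + (-1 + 2)) = 3 - (w + 1) = 3 - (1 + w) = 3 + (-1 - w) = 2 - w)
k(212) - 1*(-16461) = (2 - 1*212) - 1*(-16461) = (2 - 212) + 16461 = -210 + 16461 = 16251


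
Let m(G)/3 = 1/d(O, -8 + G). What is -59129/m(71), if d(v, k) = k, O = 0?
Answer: -1241709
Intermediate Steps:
m(G) = 3/(-8 + G)
-59129/m(71) = -59129/(3/(-8 + 71)) = -59129/(3/63) = -59129/(3*(1/63)) = -59129/1/21 = -59129*21 = -1241709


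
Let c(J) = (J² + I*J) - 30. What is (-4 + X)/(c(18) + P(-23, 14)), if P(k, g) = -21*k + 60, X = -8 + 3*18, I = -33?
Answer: 14/81 ≈ 0.17284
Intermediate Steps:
X = 46 (X = -8 + 54 = 46)
c(J) = -30 + J² - 33*J (c(J) = (J² - 33*J) - 30 = -30 + J² - 33*J)
P(k, g) = 60 - 21*k
(-4 + X)/(c(18) + P(-23, 14)) = (-4 + 46)/((-30 + 18² - 33*18) + (60 - 21*(-23))) = 42/((-30 + 324 - 594) + (60 + 483)) = 42/(-300 + 543) = 42/243 = 42*(1/243) = 14/81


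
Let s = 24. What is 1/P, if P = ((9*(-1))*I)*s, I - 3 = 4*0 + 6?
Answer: -1/1944 ≈ -0.00051440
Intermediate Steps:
I = 9 (I = 3 + (4*0 + 6) = 3 + (0 + 6) = 3 + 6 = 9)
P = -1944 (P = ((9*(-1))*9)*24 = -9*9*24 = -81*24 = -1944)
1/P = 1/(-1944) = -1/1944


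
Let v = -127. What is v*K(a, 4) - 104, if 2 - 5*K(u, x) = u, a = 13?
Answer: 877/5 ≈ 175.40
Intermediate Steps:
K(u, x) = 2/5 - u/5
v*K(a, 4) - 104 = -127*(2/5 - 1/5*13) - 104 = -127*(2/5 - 13/5) - 104 = -127*(-11/5) - 104 = 1397/5 - 104 = 877/5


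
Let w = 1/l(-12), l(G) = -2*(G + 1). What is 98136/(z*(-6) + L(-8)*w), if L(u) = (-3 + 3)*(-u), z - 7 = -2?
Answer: -16356/5 ≈ -3271.2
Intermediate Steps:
z = 5 (z = 7 - 2 = 5)
l(G) = -2 - 2*G (l(G) = -2*(1 + G) = -2 - 2*G)
L(u) = 0 (L(u) = 0*(-u) = 0)
w = 1/22 (w = 1/(-2 - 2*(-12)) = 1/(-2 + 24) = 1/22 ≈ 0.045455)
98136/(z*(-6) + L(-8)*w) = 98136/(5*(-6) + 0*(1/22)) = 98136/(-30 + 0) = 98136/(-30) = 98136*(-1/30) = -16356/5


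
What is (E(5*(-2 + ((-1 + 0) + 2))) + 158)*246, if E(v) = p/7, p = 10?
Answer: 274536/7 ≈ 39219.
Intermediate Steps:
E(v) = 10/7
(E(5*(-2 + ((-1 + 0) + 2))) + 158)*246 = (10/7 + 158)*246 = (1116/7)*246 = 274536/7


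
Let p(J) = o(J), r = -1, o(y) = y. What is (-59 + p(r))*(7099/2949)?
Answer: -141980/983 ≈ -144.44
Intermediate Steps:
p(J) = J
(-59 + p(r))*(7099/2949) = (-59 - 1)*(7099/2949) = -425940/2949 = -60*7099/2949 = -141980/983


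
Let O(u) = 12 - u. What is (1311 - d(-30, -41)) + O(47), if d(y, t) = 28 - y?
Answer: 1218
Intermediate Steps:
(1311 - d(-30, -41)) + O(47) = (1311 - (28 - 1*(-30))) + (12 - 1*47) = (1311 - (28 + 30)) + (12 - 47) = (1311 - 1*58) - 35 = (1311 - 58) - 35 = 1253 - 35 = 1218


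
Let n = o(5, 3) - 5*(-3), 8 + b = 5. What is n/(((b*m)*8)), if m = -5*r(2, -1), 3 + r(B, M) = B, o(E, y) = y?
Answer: -3/20 ≈ -0.15000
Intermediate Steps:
b = -3 (b = -8 + 5 = -3)
r(B, M) = -3 + B
m = 5 (m = -5*(-3 + 2) = -5*(-1) = 5)
n = 18 (n = 3 - 5*(-3) = 3 + 15 = 18)
n/(((b*m)*8)) = 18/((-3*5*8)) = 18/((-15*8)) = 18/(-120) = 18*(-1/120) = -3/20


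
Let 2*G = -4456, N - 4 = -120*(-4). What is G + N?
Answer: -1744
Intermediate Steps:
N = 484 (N = 4 - 120*(-4) = 4 + 480 = 484)
G = -2228 (G = (½)*(-4456) = -2228)
G + N = -2228 + 484 = -1744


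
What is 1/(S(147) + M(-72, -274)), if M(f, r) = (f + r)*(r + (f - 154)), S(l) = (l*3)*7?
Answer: 1/176087 ≈ 5.6790e-6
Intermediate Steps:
S(l) = 21*l (S(l) = (3*l)*7 = 21*l)
M(f, r) = (f + r)*(-154 + f + r) (M(f, r) = (f + r)*(r + (-154 + f)) = (f + r)*(-154 + f + r))
1/(S(147) + M(-72, -274)) = 1/(21*147 + ((-72)² + (-274)² - 154*(-72) - 154*(-274) + 2*(-72)*(-274))) = 1/(3087 + (5184 + 75076 + 11088 + 42196 + 39456)) = 1/(3087 + 173000) = 1/176087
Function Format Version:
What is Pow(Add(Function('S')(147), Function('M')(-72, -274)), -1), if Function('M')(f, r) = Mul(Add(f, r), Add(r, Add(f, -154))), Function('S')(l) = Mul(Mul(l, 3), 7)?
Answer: Rational(1, 176087) ≈ 5.6790e-6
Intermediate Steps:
Function('S')(l) = Mul(21, l) (Function('S')(l) = Mul(Mul(3, l), 7) = Mul(21, l))
Function('M')(f, r) = Mul(Add(f, r), Add(-154, f, r)) (Function('M')(f, r) = Mul(Add(f, r), Add(r, Add(-154, f))) = Mul(Add(f, r), Add(-154, f, r)))
Pow(Add(Function('S')(147), Function('M')(-72, -274)), -1) = Pow(Add(Mul(21, 147), Add(Pow(-72, 2), Pow(-274, 2), Mul(-154, -72), Mul(-154, -274), Mul(2, -72, -274))), -1) = Pow(Add(3087, Add(5184, 75076, 11088, 42196, 39456)), -1) = Pow(Add(3087, 173000), -1) = Pow(176087, -1) = Rational(1, 176087)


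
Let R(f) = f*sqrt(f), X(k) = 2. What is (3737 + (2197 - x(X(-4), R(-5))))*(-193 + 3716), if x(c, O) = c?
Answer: 20898436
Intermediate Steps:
R(f) = f**(3/2)
(3737 + (2197 - x(X(-4), R(-5))))*(-193 + 3716) = (3737 + (2197 - 1*2))*(-193 + 3716) = (3737 + (2197 - 2))*3523 = (3737 + 2195)*3523 = 5932*3523 = 20898436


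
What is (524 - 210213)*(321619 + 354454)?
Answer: -141765071297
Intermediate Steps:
(524 - 210213)*(321619 + 354454) = -209689*676073 = -141765071297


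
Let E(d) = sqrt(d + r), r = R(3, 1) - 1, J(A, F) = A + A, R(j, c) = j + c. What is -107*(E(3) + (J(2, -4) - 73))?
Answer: 7383 - 107*sqrt(6) ≈ 7120.9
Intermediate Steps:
R(j, c) = c + j
J(A, F) = 2*A
r = 3 (r = (1 + 3) - 1 = 4 - 1 = 3)
E(d) = sqrt(3 + d) (E(d) = sqrt(d + 3) = sqrt(3 + d))
-107*(E(3) + (J(2, -4) - 73)) = -107*(sqrt(3 + 3) + (2*2 - 73)) = -107*(sqrt(6) + (4 - 73)) = -107*(sqrt(6) - 69) = -107*(-69 + sqrt(6)) = 7383 - 107*sqrt(6)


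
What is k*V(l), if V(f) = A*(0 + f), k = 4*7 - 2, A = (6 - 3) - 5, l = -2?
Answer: 104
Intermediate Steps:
A = -2 (A = 3 - 5 = -2)
k = 26 (k = 28 - 2 = 26)
V(f) = -2*f (V(f) = -2*(0 + f) = -2*f)
k*V(l) = 26*(-2*(-2)) = 26*4 = 104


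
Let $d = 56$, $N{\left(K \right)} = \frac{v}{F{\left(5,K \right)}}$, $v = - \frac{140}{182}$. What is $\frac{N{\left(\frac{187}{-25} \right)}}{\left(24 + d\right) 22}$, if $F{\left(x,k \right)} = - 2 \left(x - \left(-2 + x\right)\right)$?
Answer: $\frac{1}{9152} \approx 0.00010927$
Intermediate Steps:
$F{\left(x,k \right)} = -4$ ($F{\left(x,k \right)} = \left(-2\right) 2 = -4$)
$v = - \frac{10}{13}$ ($v = \left(-140\right) \frac{1}{182} = - \frac{10}{13} \approx -0.76923$)
$N{\left(K \right)} = \frac{5}{26}$ ($N{\left(K \right)} = - \frac{10}{13 \left(-4\right)} = \left(- \frac{10}{13}\right) \left(- \frac{1}{4}\right) = \frac{5}{26}$)
$\frac{N{\left(\frac{187}{-25} \right)}}{\left(24 + d\right) 22} = \frac{5}{26 \left(24 + 56\right) 22} = \frac{5}{26 \cdot 80 \cdot 22} = \frac{5}{26 \cdot 1760} = \frac{5}{26} \cdot \frac{1}{1760} = \frac{1}{9152}$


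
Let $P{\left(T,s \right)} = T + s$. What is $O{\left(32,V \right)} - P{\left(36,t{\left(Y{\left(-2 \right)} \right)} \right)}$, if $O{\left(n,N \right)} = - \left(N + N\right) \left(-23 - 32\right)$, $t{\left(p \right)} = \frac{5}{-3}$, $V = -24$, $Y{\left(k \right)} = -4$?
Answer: $- \frac{8023}{3} \approx -2674.3$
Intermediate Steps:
$t{\left(p \right)} = - \frac{5}{3}$ ($t{\left(p \right)} = 5 \left(- \frac{1}{3}\right) = - \frac{5}{3}$)
$O{\left(n,N \right)} = 110 N$ ($O{\left(n,N \right)} = - 2 N \left(-55\right) = - \left(-110\right) N = 110 N$)
$O{\left(32,V \right)} - P{\left(36,t{\left(Y{\left(-2 \right)} \right)} \right)} = 110 \left(-24\right) - \left(36 - \frac{5}{3}\right) = -2640 - \frac{103}{3} = - \frac{8023}{3}$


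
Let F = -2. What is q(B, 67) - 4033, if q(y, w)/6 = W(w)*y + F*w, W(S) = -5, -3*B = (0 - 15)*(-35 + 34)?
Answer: -4687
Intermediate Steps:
B = -5 (B = -(0 - 15)*(-35 + 34)/3 = -(-5)*(-1) = -⅓*15 = -5)
q(y, w) = -30*y - 12*w (q(y, w) = 6*(-5*y - 2*w) = -30*y - 12*w)
q(B, 67) - 4033 = (-30*(-5) - 12*67) - 4033 = (150 - 804) - 4033 = -654 - 4033 = -4687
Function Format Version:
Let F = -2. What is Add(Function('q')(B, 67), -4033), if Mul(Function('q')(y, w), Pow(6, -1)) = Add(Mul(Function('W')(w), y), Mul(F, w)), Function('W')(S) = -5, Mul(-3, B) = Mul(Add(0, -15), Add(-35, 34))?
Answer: -4687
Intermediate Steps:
B = -5 (B = Mul(Rational(-1, 3), Mul(Add(0, -15), Add(-35, 34))) = Mul(Rational(-1, 3), Mul(-15, -1)) = Mul(Rational(-1, 3), 15) = -5)
Function('q')(y, w) = Add(Mul(-30, y), Mul(-12, w)) (Function('q')(y, w) = Mul(6, Add(Mul(-5, y), Mul(-2, w))) = Add(Mul(-30, y), Mul(-12, w)))
Add(Function('q')(B, 67), -4033) = Add(Add(Mul(-30, -5), Mul(-12, 67)), -4033) = Add(Add(150, -804), -4033) = Add(-654, -4033) = -4687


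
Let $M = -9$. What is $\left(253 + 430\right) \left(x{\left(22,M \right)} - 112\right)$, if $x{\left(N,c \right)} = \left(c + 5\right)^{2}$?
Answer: $-65568$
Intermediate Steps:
$x{\left(N,c \right)} = \left(5 + c\right)^{2}$
$\left(253 + 430\right) \left(x{\left(22,M \right)} - 112\right) = \left(253 + 430\right) \left(\left(5 - 9\right)^{2} - 112\right) = 683 \left(\left(-4\right)^{2} - 112\right) = 683 \left(16 - 112\right) = 683 \left(-96\right) = -65568$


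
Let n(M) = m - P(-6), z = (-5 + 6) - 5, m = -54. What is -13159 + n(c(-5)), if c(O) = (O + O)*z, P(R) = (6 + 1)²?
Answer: -13262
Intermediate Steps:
z = -4 (z = 1 - 5 = -4)
P(R) = 49 (P(R) = 7² = 49)
c(O) = -8*O (c(O) = (O + O)*(-4) = (2*O)*(-4) = -8*O)
n(M) = -103 (n(M) = -54 - 1*49 = -54 - 49 = -103)
-13159 + n(c(-5)) = -13159 - 103 = -13262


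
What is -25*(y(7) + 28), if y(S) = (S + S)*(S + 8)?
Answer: -5950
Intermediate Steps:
y(S) = 2*S*(8 + S) (y(S) = (2*S)*(8 + S) = 2*S*(8 + S))
-25*(y(7) + 28) = -25*(2*7*(8 + 7) + 28) = -25*(2*7*15 + 28) = -25*(210 + 28) = -25*238 = -5950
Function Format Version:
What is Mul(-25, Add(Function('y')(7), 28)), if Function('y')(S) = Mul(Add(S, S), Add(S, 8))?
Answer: -5950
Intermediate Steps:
Function('y')(S) = Mul(2, S, Add(8, S)) (Function('y')(S) = Mul(Mul(2, S), Add(8, S)) = Mul(2, S, Add(8, S)))
Mul(-25, Add(Function('y')(7), 28)) = Mul(-25, Add(Mul(2, 7, Add(8, 7)), 28)) = Mul(-25, Add(Mul(2, 7, 15), 28)) = Mul(-25, Add(210, 28)) = Mul(-25, 238) = -5950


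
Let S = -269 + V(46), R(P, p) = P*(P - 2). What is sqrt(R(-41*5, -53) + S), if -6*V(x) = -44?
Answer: 2*sqrt(94890)/3 ≈ 205.36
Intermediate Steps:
V(x) = 22/3 (V(x) = -1/6*(-44) = 22/3)
R(P, p) = P*(-2 + P)
S = -785/3 (S = -269 + 22/3 = -785/3 ≈ -261.67)
sqrt(R(-41*5, -53) + S) = sqrt((-41*5)*(-2 - 41*5) - 785/3) = sqrt(-205*(-2 - 205) - 785/3) = sqrt(-205*(-207) - 785/3) = sqrt(42435 - 785/3) = sqrt(126520/3) = 2*sqrt(94890)/3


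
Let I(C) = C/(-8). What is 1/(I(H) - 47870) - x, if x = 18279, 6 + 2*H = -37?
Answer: -13999465699/765877 ≈ -18279.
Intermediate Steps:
H = -43/2 (H = -3 + (1/2)*(-37) = -3 - 37/2 = -43/2 ≈ -21.500)
I(C) = -C/8 (I(C) = C*(-1/8) = -C/8)
1/(I(H) - 47870) - x = 1/(-1/8*(-43/2) - 47870) - 1*18279 = 1/(43/16 - 47870) - 18279 = 1/(-765877/16) - 18279 = -16/765877 - 18279 = -13999465699/765877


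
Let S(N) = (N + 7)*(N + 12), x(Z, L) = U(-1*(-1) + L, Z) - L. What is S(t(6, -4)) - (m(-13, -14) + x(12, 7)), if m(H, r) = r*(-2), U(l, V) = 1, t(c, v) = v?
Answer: 2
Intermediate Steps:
m(H, r) = -2*r
x(Z, L) = 1 - L
S(N) = (7 + N)*(12 + N)
S(t(6, -4)) - (m(-13, -14) + x(12, 7)) = (84 + (-4)² + 19*(-4)) - (-2*(-14) + (1 - 1*7)) = (84 + 16 - 76) - (28 + (1 - 7)) = 24 - (28 - 6) = 24 - 1*22 = 24 - 22 = 2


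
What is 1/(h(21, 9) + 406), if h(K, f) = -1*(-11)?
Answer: 1/417 ≈ 0.0023981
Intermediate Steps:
h(K, f) = 11
1/(h(21, 9) + 406) = 1/(11 + 406) = 1/417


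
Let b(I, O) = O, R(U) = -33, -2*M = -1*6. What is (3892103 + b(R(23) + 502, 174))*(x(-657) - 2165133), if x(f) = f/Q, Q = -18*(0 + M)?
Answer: -50563500130825/6 ≈ -8.4272e+12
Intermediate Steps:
M = 3 (M = -(-1)*6/2 = -½*(-6) = 3)
Q = -54 (Q = -18*(0 + 3) = -18*3 = -54)
x(f) = -f/54 (x(f) = f/(-54) = f*(-1/54) = -f/54)
(3892103 + b(R(23) + 502, 174))*(x(-657) - 2165133) = (3892103 + 174)*(-1/54*(-657) - 2165133) = 3892277*(73/6 - 2165133) = 3892277*(-12990725/6) = -50563500130825/6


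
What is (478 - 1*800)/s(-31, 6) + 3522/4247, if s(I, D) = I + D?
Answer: 1455584/106175 ≈ 13.709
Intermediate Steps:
s(I, D) = D + I
(478 - 1*800)/s(-31, 6) + 3522/4247 = (478 - 1*800)/(6 - 31) + 3522/4247 = (478 - 800)/(-25) + 3522*(1/4247) = -322*(-1/25) + 3522/4247 = 322/25 + 3522/4247 = 1455584/106175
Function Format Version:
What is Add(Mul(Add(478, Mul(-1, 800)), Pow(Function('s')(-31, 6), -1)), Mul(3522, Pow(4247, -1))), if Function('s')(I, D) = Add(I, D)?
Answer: Rational(1455584, 106175) ≈ 13.709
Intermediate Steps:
Function('s')(I, D) = Add(D, I)
Add(Mul(Add(478, Mul(-1, 800)), Pow(Function('s')(-31, 6), -1)), Mul(3522, Pow(4247, -1))) = Add(Mul(Add(478, Mul(-1, 800)), Pow(Add(6, -31), -1)), Mul(3522, Pow(4247, -1))) = Add(Mul(Add(478, -800), Pow(-25, -1)), Mul(3522, Rational(1, 4247))) = Add(Mul(-322, Rational(-1, 25)), Rational(3522, 4247)) = Add(Rational(322, 25), Rational(3522, 4247)) = Rational(1455584, 106175)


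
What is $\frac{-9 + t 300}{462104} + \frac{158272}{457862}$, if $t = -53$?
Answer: $\frac{32926998865}{105789930824} \approx 0.31125$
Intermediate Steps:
$\frac{-9 + t 300}{462104} + \frac{158272}{457862} = \frac{-9 - 15900}{462104} + \frac{158272}{457862} = \left(-9 - 15900\right) \frac{1}{462104} + 158272 \cdot \frac{1}{457862} = \left(-15909\right) \frac{1}{462104} + \frac{79136}{228931} = - \frac{15909}{462104} + \frac{79136}{228931} = \frac{32926998865}{105789930824}$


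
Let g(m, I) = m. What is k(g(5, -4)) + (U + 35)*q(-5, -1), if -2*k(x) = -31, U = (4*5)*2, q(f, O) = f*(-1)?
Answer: 781/2 ≈ 390.50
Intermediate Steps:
q(f, O) = -f
U = 40 (U = 20*2 = 40)
k(x) = 31/2 (k(x) = -1/2*(-31) = 31/2)
k(g(5, -4)) + (U + 35)*q(-5, -1) = 31/2 + (40 + 35)*(-1*(-5)) = 31/2 + 75*5 = 31/2 + 375 = 781/2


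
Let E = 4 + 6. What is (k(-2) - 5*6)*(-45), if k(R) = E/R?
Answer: 1575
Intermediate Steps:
E = 10
k(R) = 10/R
(k(-2) - 5*6)*(-45) = (10/(-2) - 5*6)*(-45) = (10*(-1/2) - 30)*(-45) = (-5 - 30)*(-45) = -35*(-45) = 1575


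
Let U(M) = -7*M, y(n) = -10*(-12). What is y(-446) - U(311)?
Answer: 2297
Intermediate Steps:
y(n) = 120
y(-446) - U(311) = 120 - (-7)*311 = 120 - 1*(-2177) = 120 + 2177 = 2297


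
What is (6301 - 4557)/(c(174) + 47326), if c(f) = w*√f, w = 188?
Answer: 20634136/558400105 - 81968*√174/558400105 ≈ 0.035016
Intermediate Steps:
c(f) = 188*√f
(6301 - 4557)/(c(174) + 47326) = (6301 - 4557)/(188*√174 + 47326) = 1744/(47326 + 188*√174)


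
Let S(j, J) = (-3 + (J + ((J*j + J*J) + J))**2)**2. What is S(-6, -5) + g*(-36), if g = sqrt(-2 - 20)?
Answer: 4088484 - 36*I*sqrt(22) ≈ 4.0885e+6 - 168.85*I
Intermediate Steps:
S(j, J) = (-3 + (J**2 + 2*J + J*j)**2)**2 (S(j, J) = (-3 + (J + ((J*j + J**2) + J))**2)**2 = (-3 + (J + ((J**2 + J*j) + J))**2)**2 = (-3 + (J + (J + J**2 + J*j))**2)**2 = (-3 + (J**2 + 2*J + J*j)**2)**2)
g = I*sqrt(22) (g = sqrt(-22) = I*sqrt(22) ≈ 4.6904*I)
S(-6, -5) + g*(-36) = (-3 + (-5)**2*(2 - 5 - 6)**2)**2 + (I*sqrt(22))*(-36) = (-3 + 25*(-9)**2)**2 - 36*I*sqrt(22) = (-3 + 25*81)**2 - 36*I*sqrt(22) = (-3 + 2025)**2 - 36*I*sqrt(22) = 2022**2 - 36*I*sqrt(22) = 4088484 - 36*I*sqrt(22)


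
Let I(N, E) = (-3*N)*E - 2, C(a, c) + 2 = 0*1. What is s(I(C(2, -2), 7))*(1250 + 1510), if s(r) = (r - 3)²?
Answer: 3778440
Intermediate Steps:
C(a, c) = -2 (C(a, c) = -2 + 0*1 = -2 + 0 = -2)
I(N, E) = -2 - 3*E*N (I(N, E) = -3*E*N - 2 = -2 - 3*E*N)
s(r) = (-3 + r)²
s(I(C(2, -2), 7))*(1250 + 1510) = (-3 + (-2 - 3*7*(-2)))²*(1250 + 1510) = (-3 + (-2 + 42))²*2760 = (-3 + 40)²*2760 = 37²*2760 = 1369*2760 = 3778440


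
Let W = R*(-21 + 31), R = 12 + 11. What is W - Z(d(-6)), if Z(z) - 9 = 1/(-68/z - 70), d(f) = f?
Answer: 38899/176 ≈ 221.02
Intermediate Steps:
R = 23
Z(z) = 9 + 1/(-70 - 68/z) (Z(z) = 9 + 1/(-68/z - 70) = 9 + 1/(-70 - 68/z))
W = 230 (W = 23*(-21 + 31) = 23*10 = 230)
W - Z(d(-6)) = 230 - 17*(36 + 37*(-6))/(2*(34 + 35*(-6))) = 230 - 17*(36 - 222)/(2*(34 - 210)) = 230 - 17*(-186)/(2*(-176)) = 230 - 17*(-1)*(-186)/(2*176) = 230 - 1*1581/176 = 230 - 1581/176 = 38899/176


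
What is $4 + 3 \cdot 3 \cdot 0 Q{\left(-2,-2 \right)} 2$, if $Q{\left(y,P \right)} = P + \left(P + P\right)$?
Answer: $4$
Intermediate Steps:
$Q{\left(y,P \right)} = 3 P$ ($Q{\left(y,P \right)} = P + 2 P = 3 P$)
$4 + 3 \cdot 3 \cdot 0 Q{\left(-2,-2 \right)} 2 = 4 + 3 \cdot 3 \cdot 0 \cdot 3 \left(-2\right) 2 = 4 + 9 \cdot 0 \left(-6\right) 2 = 4 + 9 \cdot 0 \cdot 2 = 4 + 9 \cdot 0 = 4 + 0 = 4$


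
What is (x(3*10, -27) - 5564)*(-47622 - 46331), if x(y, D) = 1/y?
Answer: 15682540807/30 ≈ 5.2275e+8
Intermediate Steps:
(x(3*10, -27) - 5564)*(-47622 - 46331) = (1/(3*10) - 5564)*(-47622 - 46331) = (1/30 - 5564)*(-93953) = -166919/30*(-93953) = 15682540807/30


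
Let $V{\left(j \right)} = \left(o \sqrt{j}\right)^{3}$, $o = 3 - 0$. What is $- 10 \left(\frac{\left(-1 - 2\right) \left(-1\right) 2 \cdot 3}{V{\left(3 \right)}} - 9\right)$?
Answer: $90 - \frac{20 \sqrt{3}}{27} \approx 88.717$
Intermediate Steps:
$o = 3$ ($o = 3 + 0 = 3$)
$V{\left(j \right)} = 27 j^{\frac{3}{2}}$ ($V{\left(j \right)} = \left(3 \sqrt{j}\right)^{3} = 27 j^{\frac{3}{2}}$)
$- 10 \left(\frac{\left(-1 - 2\right) \left(-1\right) 2 \cdot 3}{V{\left(3 \right)}} - 9\right) = - 10 \left(\frac{\left(-1 - 2\right) \left(-1\right) 2 \cdot 3}{27 \cdot 3^{\frac{3}{2}}} - 9\right) = - 10 \left(\frac{\left(-1 - 2\right) \left(-1\right) 6}{27 \cdot 3 \sqrt{3}} - 9\right) = - 10 \left(\frac{\left(-3\right) \left(-1\right) 6}{81 \sqrt{3}} - 9\right) = - 10 \left(3 \cdot 6 \frac{\sqrt{3}}{243} - 9\right) = - 10 \left(18 \frac{\sqrt{3}}{243} - 9\right) = - 10 \left(\frac{2 \sqrt{3}}{27} - 9\right) = - 10 \left(-9 + \frac{2 \sqrt{3}}{27}\right) = 90 - \frac{20 \sqrt{3}}{27}$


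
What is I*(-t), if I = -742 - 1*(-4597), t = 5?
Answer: -19275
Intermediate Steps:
I = 3855 (I = -742 + 4597 = 3855)
I*(-t) = 3855*(-1*5) = 3855*(-5) = -19275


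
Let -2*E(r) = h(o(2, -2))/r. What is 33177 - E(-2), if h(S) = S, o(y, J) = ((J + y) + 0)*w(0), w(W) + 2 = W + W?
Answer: 33177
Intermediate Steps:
w(W) = -2 + 2*W (w(W) = -2 + (W + W) = -2 + 2*W)
o(y, J) = -2*J - 2*y (o(y, J) = ((J + y) + 0)*(-2 + 2*0) = (J + y)*(-2 + 0) = (J + y)*(-2) = -2*J - 2*y)
E(r) = 0 (E(r) = -(-2*(-2) - 2*2)/(2*r) = -(4 - 4)/(2*r) = -0/r = -1/2*0 = 0)
33177 - E(-2) = 33177 - 1*0 = 33177 + 0 = 33177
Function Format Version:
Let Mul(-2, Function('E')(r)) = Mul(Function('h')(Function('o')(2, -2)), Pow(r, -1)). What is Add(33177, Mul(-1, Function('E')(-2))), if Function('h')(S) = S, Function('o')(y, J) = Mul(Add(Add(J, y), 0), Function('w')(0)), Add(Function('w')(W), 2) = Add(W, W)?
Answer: 33177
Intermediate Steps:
Function('w')(W) = Add(-2, Mul(2, W)) (Function('w')(W) = Add(-2, Add(W, W)) = Add(-2, Mul(2, W)))
Function('o')(y, J) = Add(Mul(-2, J), Mul(-2, y)) (Function('o')(y, J) = Mul(Add(Add(J, y), 0), Add(-2, Mul(2, 0))) = Mul(Add(J, y), Add(-2, 0)) = Mul(Add(J, y), -2) = Add(Mul(-2, J), Mul(-2, y)))
Function('E')(r) = 0 (Function('E')(r) = Mul(Rational(-1, 2), Mul(Add(Mul(-2, -2), Mul(-2, 2)), Pow(r, -1))) = Mul(Rational(-1, 2), Mul(Add(4, -4), Pow(r, -1))) = Mul(Rational(-1, 2), Mul(0, Pow(r, -1))) = Mul(Rational(-1, 2), 0) = 0)
Add(33177, Mul(-1, Function('E')(-2))) = Add(33177, Mul(-1, 0)) = Add(33177, 0) = 33177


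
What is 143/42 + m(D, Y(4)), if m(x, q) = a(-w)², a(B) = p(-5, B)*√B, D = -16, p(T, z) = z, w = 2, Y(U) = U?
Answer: -193/42 ≈ -4.5952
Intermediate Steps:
a(B) = B^(3/2) (a(B) = B*√B = B^(3/2))
m(x, q) = -8 (m(x, q) = ((-1*2)^(3/2))² = ((-2)^(3/2))² = (-2*I*√2)² = -8)
143/42 + m(D, Y(4)) = 143/42 - 8 = -193/42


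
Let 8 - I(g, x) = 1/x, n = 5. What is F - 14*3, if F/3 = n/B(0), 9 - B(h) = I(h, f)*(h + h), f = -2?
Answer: -121/3 ≈ -40.333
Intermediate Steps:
I(g, x) = 8 - 1/x
B(h) = 9 - 17*h (B(h) = 9 - (8 - 1/(-2))*(h + h) = 9 - (8 - 1*(-½))*2*h = 9 - (8 + ½)*2*h = 9 - 17*2*h/2 = 9 - 17*h)
F = 5/3 (F = 3*(5/(9 - 17*0)) = 3*(5/(9 + 0)) = 3*(5/9) = 5/3 ≈ 1.6667)
F - 14*3 = 5/3 - 14*3 = 5/3 - 42 = -121/3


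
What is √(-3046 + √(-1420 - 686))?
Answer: √(-3046 + 9*I*√26) ≈ 0.4157 + 55.192*I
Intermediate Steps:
√(-3046 + √(-1420 - 686)) = √(-3046 + √(-2106)) = √(-3046 + 9*I*√26)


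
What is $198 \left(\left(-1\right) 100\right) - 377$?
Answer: $-20177$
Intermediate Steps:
$198 \left(\left(-1\right) 100\right) - 377 = 198 \left(-100\right) - 377 = -19800 - 377 = -20177$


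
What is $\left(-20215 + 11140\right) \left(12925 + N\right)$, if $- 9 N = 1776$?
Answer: $-115503575$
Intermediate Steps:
$N = - \frac{592}{3}$ ($N = \left(- \frac{1}{9}\right) 1776 = - \frac{592}{3} \approx -197.33$)
$\left(-20215 + 11140\right) \left(12925 + N\right) = \left(-20215 + 11140\right) \left(12925 - \frac{592}{3}\right) = \left(-9075\right) \frac{38183}{3} = -115503575$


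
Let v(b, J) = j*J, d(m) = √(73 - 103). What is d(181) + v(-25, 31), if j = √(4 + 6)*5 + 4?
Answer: 124 + 155*√10 + I*√30 ≈ 614.15 + 5.4772*I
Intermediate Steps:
d(m) = I*√30 (d(m) = √(-30) = I*√30)
j = 4 + 5*√10 (j = √10*5 + 4 = 5*√10 + 4 = 4 + 5*√10 ≈ 19.811)
v(b, J) = J*(4 + 5*√10) (v(b, J) = (4 + 5*√10)*J = J*(4 + 5*√10))
d(181) + v(-25, 31) = I*√30 + 31*(4 + 5*√10) = I*√30 + (124 + 155*√10) = 124 + 155*√10 + I*√30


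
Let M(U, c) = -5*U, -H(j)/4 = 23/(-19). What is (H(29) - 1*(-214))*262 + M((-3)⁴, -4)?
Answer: 1081701/19 ≈ 56932.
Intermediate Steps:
H(j) = 92/19 (H(j) = -92/(-19) = -92*(-1)/19 = -4*(-23/19) = 92/19)
(H(29) - 1*(-214))*262 + M((-3)⁴, -4) = (92/19 - 1*(-214))*262 - 5*(-3)⁴ = (92/19 + 214)*262 - 5*81 = (4158/19)*262 - 405 = 1089396/19 - 405 = 1081701/19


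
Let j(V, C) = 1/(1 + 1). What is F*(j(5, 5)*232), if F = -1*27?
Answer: -3132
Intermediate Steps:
F = -27
j(V, C) = ½ (j(V, C) = 1/2 = ½)
F*(j(5, 5)*232) = -27*232/2 = -27*116 = -3132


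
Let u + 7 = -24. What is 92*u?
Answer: -2852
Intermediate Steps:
u = -31 (u = -7 - 24 = -31)
92*u = 92*(-31) = -2852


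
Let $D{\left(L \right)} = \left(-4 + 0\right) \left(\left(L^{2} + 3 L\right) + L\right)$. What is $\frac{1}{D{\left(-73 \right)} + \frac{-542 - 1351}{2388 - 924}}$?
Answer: $- \frac{488}{9832855} \approx -4.963 \cdot 10^{-5}$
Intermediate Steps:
$D{\left(L \right)} = - 16 L - 4 L^{2}$ ($D{\left(L \right)} = - 4 \left(L^{2} + 4 L\right) = - 16 L - 4 L^{2}$)
$\frac{1}{D{\left(-73 \right)} + \frac{-542 - 1351}{2388 - 924}} = \frac{1}{\left(-4\right) \left(-73\right) \left(4 - 73\right) + \frac{-542 - 1351}{2388 - 924}} = \frac{1}{\left(-4\right) \left(-73\right) \left(-69\right) - \frac{1893}{1464}} = \frac{1}{-20148 - \frac{631}{488}} = \frac{1}{- \frac{9832855}{488}} = - \frac{488}{9832855}$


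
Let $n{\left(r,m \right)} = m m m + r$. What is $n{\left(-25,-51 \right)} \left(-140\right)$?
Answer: $18574640$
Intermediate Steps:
$n{\left(r,m \right)} = r + m^{3}$ ($n{\left(r,m \right)} = m^{2} m + r = m^{3} + r = r + m^{3}$)
$n{\left(-25,-51 \right)} \left(-140\right) = \left(-25 + \left(-51\right)^{3}\right) \left(-140\right) = \left(-25 - 132651\right) \left(-140\right) = \left(-132676\right) \left(-140\right) = 18574640$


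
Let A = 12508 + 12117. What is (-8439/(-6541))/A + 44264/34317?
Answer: 229999552973/178306842375 ≈ 1.2899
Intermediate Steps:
A = 24625
(-8439/(-6541))/A + 44264/34317 = -8439/(-6541)/24625 + 44264/34317 = -8439*(-1/6541)*(1/24625) + 44264*(1/34317) = (8439/6541)*(1/24625) + 44264/34317 = 8439/161072125 + 44264/34317 = 229999552973/178306842375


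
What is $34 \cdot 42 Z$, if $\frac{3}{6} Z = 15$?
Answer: $42840$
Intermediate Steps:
$Z = 30$ ($Z = 2 \cdot 15 = 30$)
$34 \cdot 42 Z = 34 \cdot 42 \cdot 30 = 1428 \cdot 30 = 42840$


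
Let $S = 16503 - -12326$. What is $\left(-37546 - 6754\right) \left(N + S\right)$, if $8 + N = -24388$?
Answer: $-196381900$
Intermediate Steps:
$N = -24396$ ($N = -8 - 24388 = -24396$)
$S = 28829$ ($S = 16503 + 12326 = 28829$)
$\left(-37546 - 6754\right) \left(N + S\right) = \left(-37546 - 6754\right) \left(-24396 + 28829\right) = \left(-44300\right) 4433 = -196381900$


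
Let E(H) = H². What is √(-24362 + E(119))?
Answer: 101*I ≈ 101.0*I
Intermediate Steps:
√(-24362 + E(119)) = √(-24362 + 119²) = √(-24362 + 14161) = √(-10201) = 101*I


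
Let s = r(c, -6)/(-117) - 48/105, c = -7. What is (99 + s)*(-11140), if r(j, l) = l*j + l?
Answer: -99584916/91 ≈ -1.0943e+6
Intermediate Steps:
r(j, l) = l + j*l (r(j, l) = j*l + l = l + j*l)
s = -348/455 (s = -6*(1 - 7)/(-117) - 48/105 = -6*(-6)*(-1/117) - 48*1/105 = 36*(-1/117) - 16/35 = -4/13 - 16/35 = -348/455 ≈ -0.76484)
(99 + s)*(-11140) = (99 - 348/455)*(-11140) = (44697/455)*(-11140) = -99584916/91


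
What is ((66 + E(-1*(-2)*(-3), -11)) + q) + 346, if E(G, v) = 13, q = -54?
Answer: 371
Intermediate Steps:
((66 + E(-1*(-2)*(-3), -11)) + q) + 346 = ((66 + 13) - 54) + 346 = (79 - 54) + 346 = 25 + 346 = 371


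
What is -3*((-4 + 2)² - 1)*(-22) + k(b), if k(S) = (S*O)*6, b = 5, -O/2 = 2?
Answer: 78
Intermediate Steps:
O = -4 (O = -2*2 = -4)
k(S) = -24*S (k(S) = (S*(-4))*6 = -4*S*6 = -24*S)
-3*((-4 + 2)² - 1)*(-22) + k(b) = -3*((-4 + 2)² - 1)*(-22) - 24*5 = -3*((-2)² - 1)*(-22) - 120 = -3*(4 - 1)*(-22) - 120 = -3*3*(-22) - 120 = -9*(-22) - 120 = 198 - 120 = 78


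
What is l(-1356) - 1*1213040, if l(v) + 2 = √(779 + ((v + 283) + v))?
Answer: -1213042 + 5*I*√66 ≈ -1.213e+6 + 40.62*I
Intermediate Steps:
l(v) = -2 + √(1062 + 2*v) (l(v) = -2 + √(779 + ((v + 283) + v)) = -2 + √(779 + ((283 + v) + v)) = -2 + √(779 + (283 + 2*v)) = -2 + √(1062 + 2*v))
l(-1356) - 1*1213040 = (-2 + √(1062 + 2*(-1356))) - 1*1213040 = (-2 + √(1062 - 2712)) - 1213040 = (-2 + √(-1650)) - 1213040 = (-2 + 5*I*√66) - 1213040 = -1213042 + 5*I*√66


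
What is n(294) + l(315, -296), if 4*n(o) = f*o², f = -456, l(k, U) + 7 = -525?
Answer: -9854236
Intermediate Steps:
l(k, U) = -532 (l(k, U) = -7 - 525 = -532)
n(o) = -114*o² (n(o) = (-456*o²)/4 = -114*o²)
n(294) + l(315, -296) = -114*294² - 532 = -114*86436 - 532 = -9853704 - 532 = -9854236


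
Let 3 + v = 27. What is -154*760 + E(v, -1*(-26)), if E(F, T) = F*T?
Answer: -116416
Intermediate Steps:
v = 24 (v = -3 + 27 = 24)
-154*760 + E(v, -1*(-26)) = -154*760 + 24*(-1*(-26)) = -117040 + 24*26 = -117040 + 624 = -116416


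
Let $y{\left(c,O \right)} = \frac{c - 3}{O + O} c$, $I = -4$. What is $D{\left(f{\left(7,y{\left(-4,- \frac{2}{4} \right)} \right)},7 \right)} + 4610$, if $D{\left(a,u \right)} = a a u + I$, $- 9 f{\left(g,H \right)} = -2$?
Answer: $\frac{373114}{81} \approx 4606.3$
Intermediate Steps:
$y{\left(c,O \right)} = \frac{c \left(-3 + c\right)}{2 O}$ ($y{\left(c,O \right)} = \frac{-3 + c}{2 O} c = \frac{c \left(-3 + c\right)}{2 O}$)
$f{\left(g,H \right)} = \frac{2}{9}$ ($f{\left(g,H \right)} = \left(- \frac{1}{9}\right) \left(-2\right) = \frac{2}{9}$)
$D{\left(a,u \right)} = -4 + u a^{2}$ ($D{\left(a,u \right)} = a a u - 4 = a^{2} u - 4 = u a^{2} - 4 = -4 + u a^{2}$)
$D{\left(f{\left(7,y{\left(-4,- \frac{2}{4} \right)} \right)},7 \right)} + 4610 = \left(-4 + 7 \left(\frac{2}{9}\right)^{2}\right) + 4610 = \left(-4 + 7 \cdot \frac{4}{81}\right) + 4610 = \left(-4 + \frac{28}{81}\right) + 4610 = - \frac{296}{81} + 4610 = \frac{373114}{81}$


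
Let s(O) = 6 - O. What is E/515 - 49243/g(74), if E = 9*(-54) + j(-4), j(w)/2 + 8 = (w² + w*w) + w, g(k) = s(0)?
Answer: -25362821/3090 ≈ -8208.0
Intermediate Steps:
g(k) = 6 (g(k) = 6 - 1*0 = 6 + 0 = 6)
j(w) = -16 + 2*w + 4*w² (j(w) = -16 + 2*((w² + w*w) + w) = -16 + 2*((w² + w²) + w) = -16 + 2*(2*w² + w) = -16 + 2*(w + 2*w²) = -16 + (2*w + 4*w²) = -16 + 2*w + 4*w²)
E = -446 (E = 9*(-54) + (-16 + 2*(-4) + 4*(-4)²) = -486 + (-16 - 8 + 4*16) = -486 + (-16 - 8 + 64) = -486 + 40 = -446)
E/515 - 49243/g(74) = -446/515 - 49243/6 = -25362821/3090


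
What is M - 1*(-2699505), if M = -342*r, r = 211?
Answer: 2627343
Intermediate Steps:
M = -72162 (M = -342*211 = -72162)
M - 1*(-2699505) = -72162 - 1*(-2699505) = -72162 + 2699505 = 2627343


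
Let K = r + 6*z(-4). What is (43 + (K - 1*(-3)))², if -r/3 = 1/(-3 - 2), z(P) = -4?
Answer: 12769/25 ≈ 510.76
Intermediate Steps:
r = ⅗ (r = -3/(-3 - 2) = -3/(-5) = -3*(-⅕) = ⅗ ≈ 0.60000)
K = -117/5 (K = ⅗ + 6*(-4) = ⅗ - 24 = -117/5 ≈ -23.400)
(43 + (K - 1*(-3)))² = (43 + (-117/5 - 1*(-3)))² = (43 + (-117/5 + 3))² = (43 - 102/5)² = (113/5)² = 12769/25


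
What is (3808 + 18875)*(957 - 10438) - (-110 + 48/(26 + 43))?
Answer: -4946320515/23 ≈ -2.1506e+8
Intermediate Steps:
(3808 + 18875)*(957 - 10438) - (-110 + 48/(26 + 43)) = 22683*(-9481) - (-110 + 48/69) = -215057523 - (-110 + 48*(1/69)) = -215057523 - (-110 + 16/23) = -215057523 - 1*(-2514/23) = -215057523 + 2514/23 = -4946320515/23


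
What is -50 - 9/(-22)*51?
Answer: -641/22 ≈ -29.136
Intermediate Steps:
-50 - 9/(-22)*51 = -50 - 9*(-1/22)*51 = -50 + (9/22)*51 = -50 + 459/22 = -641/22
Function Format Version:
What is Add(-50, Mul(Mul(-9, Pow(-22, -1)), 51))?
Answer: Rational(-641, 22) ≈ -29.136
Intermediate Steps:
Add(-50, Mul(Mul(-9, Pow(-22, -1)), 51)) = Add(-50, Mul(Mul(-9, Rational(-1, 22)), 51)) = Add(-50, Mul(Rational(9, 22), 51)) = Add(-50, Rational(459, 22)) = Rational(-641, 22)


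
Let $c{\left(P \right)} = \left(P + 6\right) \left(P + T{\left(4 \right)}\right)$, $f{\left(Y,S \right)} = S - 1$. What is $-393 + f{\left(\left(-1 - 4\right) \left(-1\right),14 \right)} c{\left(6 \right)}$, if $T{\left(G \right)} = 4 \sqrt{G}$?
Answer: $1791$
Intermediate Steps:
$f{\left(Y,S \right)} = -1 + S$ ($f{\left(Y,S \right)} = S - 1 = -1 + S$)
$c{\left(P \right)} = \left(6 + P\right) \left(8 + P\right)$ ($c{\left(P \right)} = \left(P + 6\right) \left(P + 4 \sqrt{4}\right) = \left(6 + P\right) \left(P + 4 \cdot 2\right) = \left(6 + P\right) \left(P + 8\right) = \left(6 + P\right) \left(8 + P\right)$)
$-393 + f{\left(\left(-1 - 4\right) \left(-1\right),14 \right)} c{\left(6 \right)} = -393 + \left(-1 + 14\right) \left(48 + 6^{2} + 14 \cdot 6\right) = -393 + 13 \left(48 + 36 + 84\right) = -393 + 13 \cdot 168 = -393 + 2184 = 1791$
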